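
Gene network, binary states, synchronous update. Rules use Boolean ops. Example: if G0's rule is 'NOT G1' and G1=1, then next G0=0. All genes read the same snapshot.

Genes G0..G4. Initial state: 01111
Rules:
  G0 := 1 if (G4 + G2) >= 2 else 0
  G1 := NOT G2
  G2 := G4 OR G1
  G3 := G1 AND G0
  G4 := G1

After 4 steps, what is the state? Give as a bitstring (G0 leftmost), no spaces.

Step 1: G0=(1+1>=2)=1 G1=NOT G2=NOT 1=0 G2=G4|G1=1|1=1 G3=G1&G0=1&0=0 G4=G1=1 -> 10101
Step 2: G0=(1+1>=2)=1 G1=NOT G2=NOT 1=0 G2=G4|G1=1|0=1 G3=G1&G0=0&1=0 G4=G1=0 -> 10100
Step 3: G0=(0+1>=2)=0 G1=NOT G2=NOT 1=0 G2=G4|G1=0|0=0 G3=G1&G0=0&1=0 G4=G1=0 -> 00000
Step 4: G0=(0+0>=2)=0 G1=NOT G2=NOT 0=1 G2=G4|G1=0|0=0 G3=G1&G0=0&0=0 G4=G1=0 -> 01000

01000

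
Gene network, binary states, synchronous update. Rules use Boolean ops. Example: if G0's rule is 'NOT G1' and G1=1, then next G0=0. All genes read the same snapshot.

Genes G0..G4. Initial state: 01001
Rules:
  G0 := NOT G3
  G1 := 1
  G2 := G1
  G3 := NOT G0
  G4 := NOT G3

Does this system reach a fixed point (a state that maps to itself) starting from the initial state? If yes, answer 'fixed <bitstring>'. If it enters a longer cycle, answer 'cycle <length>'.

Answer: cycle 2

Derivation:
Step 0: 01001
Step 1: G0=NOT G3=NOT 0=1 G1=1(const) G2=G1=1 G3=NOT G0=NOT 0=1 G4=NOT G3=NOT 0=1 -> 11111
Step 2: G0=NOT G3=NOT 1=0 G1=1(const) G2=G1=1 G3=NOT G0=NOT 1=0 G4=NOT G3=NOT 1=0 -> 01100
Step 3: G0=NOT G3=NOT 0=1 G1=1(const) G2=G1=1 G3=NOT G0=NOT 0=1 G4=NOT G3=NOT 0=1 -> 11111
Cycle of length 2 starting at step 1 -> no fixed point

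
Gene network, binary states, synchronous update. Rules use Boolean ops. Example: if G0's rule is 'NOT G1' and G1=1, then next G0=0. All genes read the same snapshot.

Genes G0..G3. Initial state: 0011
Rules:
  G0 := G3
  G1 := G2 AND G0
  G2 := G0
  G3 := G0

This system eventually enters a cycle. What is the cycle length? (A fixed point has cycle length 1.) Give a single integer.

Answer: 2

Derivation:
Step 0: 0011
Step 1: G0=G3=1 G1=G2&G0=1&0=0 G2=G0=0 G3=G0=0 -> 1000
Step 2: G0=G3=0 G1=G2&G0=0&1=0 G2=G0=1 G3=G0=1 -> 0011
State from step 2 equals state from step 0 -> cycle length 2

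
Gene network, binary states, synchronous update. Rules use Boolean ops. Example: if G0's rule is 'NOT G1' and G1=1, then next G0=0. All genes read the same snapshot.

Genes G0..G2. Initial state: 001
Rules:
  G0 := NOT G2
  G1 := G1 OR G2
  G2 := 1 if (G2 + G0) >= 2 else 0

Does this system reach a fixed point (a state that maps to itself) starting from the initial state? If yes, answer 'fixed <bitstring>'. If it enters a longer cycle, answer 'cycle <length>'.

Answer: fixed 110

Derivation:
Step 0: 001
Step 1: G0=NOT G2=NOT 1=0 G1=G1|G2=0|1=1 G2=(1+0>=2)=0 -> 010
Step 2: G0=NOT G2=NOT 0=1 G1=G1|G2=1|0=1 G2=(0+0>=2)=0 -> 110
Step 3: G0=NOT G2=NOT 0=1 G1=G1|G2=1|0=1 G2=(0+1>=2)=0 -> 110
Fixed point reached at step 2: 110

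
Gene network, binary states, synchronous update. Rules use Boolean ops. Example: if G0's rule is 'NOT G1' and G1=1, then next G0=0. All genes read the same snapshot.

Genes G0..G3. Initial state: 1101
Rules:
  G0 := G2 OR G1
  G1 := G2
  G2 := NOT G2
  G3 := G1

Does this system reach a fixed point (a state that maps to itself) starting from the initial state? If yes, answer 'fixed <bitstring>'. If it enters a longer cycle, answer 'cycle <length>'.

Step 0: 1101
Step 1: G0=G2|G1=0|1=1 G1=G2=0 G2=NOT G2=NOT 0=1 G3=G1=1 -> 1011
Step 2: G0=G2|G1=1|0=1 G1=G2=1 G2=NOT G2=NOT 1=0 G3=G1=0 -> 1100
Step 3: G0=G2|G1=0|1=1 G1=G2=0 G2=NOT G2=NOT 0=1 G3=G1=1 -> 1011
Cycle of length 2 starting at step 1 -> no fixed point

Answer: cycle 2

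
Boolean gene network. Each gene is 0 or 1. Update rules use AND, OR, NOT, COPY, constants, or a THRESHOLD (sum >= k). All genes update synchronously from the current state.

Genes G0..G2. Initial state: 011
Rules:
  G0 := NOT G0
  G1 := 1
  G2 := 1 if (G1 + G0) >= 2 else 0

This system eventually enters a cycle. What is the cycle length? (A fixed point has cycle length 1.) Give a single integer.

Step 0: 011
Step 1: G0=NOT G0=NOT 0=1 G1=1(const) G2=(1+0>=2)=0 -> 110
Step 2: G0=NOT G0=NOT 1=0 G1=1(const) G2=(1+1>=2)=1 -> 011
State from step 2 equals state from step 0 -> cycle length 2

Answer: 2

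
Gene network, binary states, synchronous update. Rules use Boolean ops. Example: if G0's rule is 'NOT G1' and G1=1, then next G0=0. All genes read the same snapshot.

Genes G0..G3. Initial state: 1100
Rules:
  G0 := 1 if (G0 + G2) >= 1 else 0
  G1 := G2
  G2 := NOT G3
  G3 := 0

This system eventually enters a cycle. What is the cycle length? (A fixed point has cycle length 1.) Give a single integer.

Answer: 1

Derivation:
Step 0: 1100
Step 1: G0=(1+0>=1)=1 G1=G2=0 G2=NOT G3=NOT 0=1 G3=0(const) -> 1010
Step 2: G0=(1+1>=1)=1 G1=G2=1 G2=NOT G3=NOT 0=1 G3=0(const) -> 1110
Step 3: G0=(1+1>=1)=1 G1=G2=1 G2=NOT G3=NOT 0=1 G3=0(const) -> 1110
State from step 3 equals state from step 2 -> cycle length 1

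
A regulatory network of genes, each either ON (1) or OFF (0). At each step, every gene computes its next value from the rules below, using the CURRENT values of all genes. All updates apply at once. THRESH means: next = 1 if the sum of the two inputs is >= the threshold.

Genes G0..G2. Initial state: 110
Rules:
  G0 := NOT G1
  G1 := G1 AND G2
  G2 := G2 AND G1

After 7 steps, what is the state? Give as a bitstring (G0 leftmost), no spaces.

Step 1: G0=NOT G1=NOT 1=0 G1=G1&G2=1&0=0 G2=G2&G1=0&1=0 -> 000
Step 2: G0=NOT G1=NOT 0=1 G1=G1&G2=0&0=0 G2=G2&G1=0&0=0 -> 100
Step 3: G0=NOT G1=NOT 0=1 G1=G1&G2=0&0=0 G2=G2&G1=0&0=0 -> 100
Step 4: G0=NOT G1=NOT 0=1 G1=G1&G2=0&0=0 G2=G2&G1=0&0=0 -> 100
Step 5: G0=NOT G1=NOT 0=1 G1=G1&G2=0&0=0 G2=G2&G1=0&0=0 -> 100
Step 6: G0=NOT G1=NOT 0=1 G1=G1&G2=0&0=0 G2=G2&G1=0&0=0 -> 100
Step 7: G0=NOT G1=NOT 0=1 G1=G1&G2=0&0=0 G2=G2&G1=0&0=0 -> 100

100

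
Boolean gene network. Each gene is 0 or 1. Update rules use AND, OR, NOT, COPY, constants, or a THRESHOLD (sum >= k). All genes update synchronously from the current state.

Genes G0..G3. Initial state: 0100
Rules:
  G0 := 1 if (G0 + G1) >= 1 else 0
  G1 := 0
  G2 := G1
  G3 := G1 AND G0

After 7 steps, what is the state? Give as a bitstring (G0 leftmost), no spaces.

Step 1: G0=(0+1>=1)=1 G1=0(const) G2=G1=1 G3=G1&G0=1&0=0 -> 1010
Step 2: G0=(1+0>=1)=1 G1=0(const) G2=G1=0 G3=G1&G0=0&1=0 -> 1000
Step 3: G0=(1+0>=1)=1 G1=0(const) G2=G1=0 G3=G1&G0=0&1=0 -> 1000
Step 4: G0=(1+0>=1)=1 G1=0(const) G2=G1=0 G3=G1&G0=0&1=0 -> 1000
Step 5: G0=(1+0>=1)=1 G1=0(const) G2=G1=0 G3=G1&G0=0&1=0 -> 1000
Step 6: G0=(1+0>=1)=1 G1=0(const) G2=G1=0 G3=G1&G0=0&1=0 -> 1000
Step 7: G0=(1+0>=1)=1 G1=0(const) G2=G1=0 G3=G1&G0=0&1=0 -> 1000

1000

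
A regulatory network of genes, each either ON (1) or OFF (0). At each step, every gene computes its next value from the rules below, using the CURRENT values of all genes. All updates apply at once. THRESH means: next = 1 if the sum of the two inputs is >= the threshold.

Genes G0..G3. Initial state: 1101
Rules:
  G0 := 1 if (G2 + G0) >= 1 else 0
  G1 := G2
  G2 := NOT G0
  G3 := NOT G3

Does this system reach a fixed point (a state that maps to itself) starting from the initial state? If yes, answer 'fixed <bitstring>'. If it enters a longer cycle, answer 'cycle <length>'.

Answer: cycle 2

Derivation:
Step 0: 1101
Step 1: G0=(0+1>=1)=1 G1=G2=0 G2=NOT G0=NOT 1=0 G3=NOT G3=NOT 1=0 -> 1000
Step 2: G0=(0+1>=1)=1 G1=G2=0 G2=NOT G0=NOT 1=0 G3=NOT G3=NOT 0=1 -> 1001
Step 3: G0=(0+1>=1)=1 G1=G2=0 G2=NOT G0=NOT 1=0 G3=NOT G3=NOT 1=0 -> 1000
Cycle of length 2 starting at step 1 -> no fixed point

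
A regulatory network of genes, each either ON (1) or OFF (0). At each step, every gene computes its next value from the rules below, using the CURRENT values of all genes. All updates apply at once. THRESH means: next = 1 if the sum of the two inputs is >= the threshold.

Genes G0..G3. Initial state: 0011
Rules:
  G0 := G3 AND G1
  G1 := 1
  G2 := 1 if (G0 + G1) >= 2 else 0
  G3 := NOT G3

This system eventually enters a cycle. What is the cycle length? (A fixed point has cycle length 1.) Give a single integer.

Answer: 2

Derivation:
Step 0: 0011
Step 1: G0=G3&G1=1&0=0 G1=1(const) G2=(0+0>=2)=0 G3=NOT G3=NOT 1=0 -> 0100
Step 2: G0=G3&G1=0&1=0 G1=1(const) G2=(0+1>=2)=0 G3=NOT G3=NOT 0=1 -> 0101
Step 3: G0=G3&G1=1&1=1 G1=1(const) G2=(0+1>=2)=0 G3=NOT G3=NOT 1=0 -> 1100
Step 4: G0=G3&G1=0&1=0 G1=1(const) G2=(1+1>=2)=1 G3=NOT G3=NOT 0=1 -> 0111
Step 5: G0=G3&G1=1&1=1 G1=1(const) G2=(0+1>=2)=0 G3=NOT G3=NOT 1=0 -> 1100
State from step 5 equals state from step 3 -> cycle length 2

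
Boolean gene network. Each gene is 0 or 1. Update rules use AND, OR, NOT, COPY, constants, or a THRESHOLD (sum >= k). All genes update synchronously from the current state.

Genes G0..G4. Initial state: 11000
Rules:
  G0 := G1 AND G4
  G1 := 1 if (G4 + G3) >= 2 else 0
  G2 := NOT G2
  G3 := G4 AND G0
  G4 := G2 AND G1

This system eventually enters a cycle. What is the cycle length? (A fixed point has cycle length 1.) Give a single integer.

Answer: 2

Derivation:
Step 0: 11000
Step 1: G0=G1&G4=1&0=0 G1=(0+0>=2)=0 G2=NOT G2=NOT 0=1 G3=G4&G0=0&1=0 G4=G2&G1=0&1=0 -> 00100
Step 2: G0=G1&G4=0&0=0 G1=(0+0>=2)=0 G2=NOT G2=NOT 1=0 G3=G4&G0=0&0=0 G4=G2&G1=1&0=0 -> 00000
Step 3: G0=G1&G4=0&0=0 G1=(0+0>=2)=0 G2=NOT G2=NOT 0=1 G3=G4&G0=0&0=0 G4=G2&G1=0&0=0 -> 00100
State from step 3 equals state from step 1 -> cycle length 2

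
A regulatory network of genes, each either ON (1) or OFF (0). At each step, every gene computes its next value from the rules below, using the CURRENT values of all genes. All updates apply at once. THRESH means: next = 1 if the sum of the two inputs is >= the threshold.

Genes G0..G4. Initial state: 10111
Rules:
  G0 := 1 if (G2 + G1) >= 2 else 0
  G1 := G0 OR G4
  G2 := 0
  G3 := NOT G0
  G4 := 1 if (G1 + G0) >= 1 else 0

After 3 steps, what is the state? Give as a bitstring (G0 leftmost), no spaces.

Step 1: G0=(1+0>=2)=0 G1=G0|G4=1|1=1 G2=0(const) G3=NOT G0=NOT 1=0 G4=(0+1>=1)=1 -> 01001
Step 2: G0=(0+1>=2)=0 G1=G0|G4=0|1=1 G2=0(const) G3=NOT G0=NOT 0=1 G4=(1+0>=1)=1 -> 01011
Step 3: G0=(0+1>=2)=0 G1=G0|G4=0|1=1 G2=0(const) G3=NOT G0=NOT 0=1 G4=(1+0>=1)=1 -> 01011

01011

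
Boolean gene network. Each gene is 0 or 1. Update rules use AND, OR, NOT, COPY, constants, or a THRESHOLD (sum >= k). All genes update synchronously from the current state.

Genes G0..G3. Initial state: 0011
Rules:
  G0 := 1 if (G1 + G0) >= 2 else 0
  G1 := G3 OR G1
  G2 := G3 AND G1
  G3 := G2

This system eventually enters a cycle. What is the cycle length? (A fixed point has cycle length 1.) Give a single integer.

Step 0: 0011
Step 1: G0=(0+0>=2)=0 G1=G3|G1=1|0=1 G2=G3&G1=1&0=0 G3=G2=1 -> 0101
Step 2: G0=(1+0>=2)=0 G1=G3|G1=1|1=1 G2=G3&G1=1&1=1 G3=G2=0 -> 0110
Step 3: G0=(1+0>=2)=0 G1=G3|G1=0|1=1 G2=G3&G1=0&1=0 G3=G2=1 -> 0101
State from step 3 equals state from step 1 -> cycle length 2

Answer: 2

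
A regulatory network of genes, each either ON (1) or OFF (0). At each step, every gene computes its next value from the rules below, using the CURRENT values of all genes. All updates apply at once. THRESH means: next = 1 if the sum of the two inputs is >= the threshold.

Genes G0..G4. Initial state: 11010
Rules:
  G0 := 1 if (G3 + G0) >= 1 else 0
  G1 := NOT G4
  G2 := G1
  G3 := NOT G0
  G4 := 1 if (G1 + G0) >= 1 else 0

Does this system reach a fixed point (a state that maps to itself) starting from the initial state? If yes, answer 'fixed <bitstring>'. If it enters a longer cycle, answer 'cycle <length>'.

Step 0: 11010
Step 1: G0=(1+1>=1)=1 G1=NOT G4=NOT 0=1 G2=G1=1 G3=NOT G0=NOT 1=0 G4=(1+1>=1)=1 -> 11101
Step 2: G0=(0+1>=1)=1 G1=NOT G4=NOT 1=0 G2=G1=1 G3=NOT G0=NOT 1=0 G4=(1+1>=1)=1 -> 10101
Step 3: G0=(0+1>=1)=1 G1=NOT G4=NOT 1=0 G2=G1=0 G3=NOT G0=NOT 1=0 G4=(0+1>=1)=1 -> 10001
Step 4: G0=(0+1>=1)=1 G1=NOT G4=NOT 1=0 G2=G1=0 G3=NOT G0=NOT 1=0 G4=(0+1>=1)=1 -> 10001
Fixed point reached at step 3: 10001

Answer: fixed 10001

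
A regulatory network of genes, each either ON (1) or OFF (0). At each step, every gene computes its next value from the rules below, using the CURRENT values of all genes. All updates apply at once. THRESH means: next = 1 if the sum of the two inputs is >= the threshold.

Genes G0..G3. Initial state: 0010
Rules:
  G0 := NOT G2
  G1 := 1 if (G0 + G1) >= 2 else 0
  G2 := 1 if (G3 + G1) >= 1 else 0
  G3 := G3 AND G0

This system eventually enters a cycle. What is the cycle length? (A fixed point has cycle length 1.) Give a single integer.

Answer: 1

Derivation:
Step 0: 0010
Step 1: G0=NOT G2=NOT 1=0 G1=(0+0>=2)=0 G2=(0+0>=1)=0 G3=G3&G0=0&0=0 -> 0000
Step 2: G0=NOT G2=NOT 0=1 G1=(0+0>=2)=0 G2=(0+0>=1)=0 G3=G3&G0=0&0=0 -> 1000
Step 3: G0=NOT G2=NOT 0=1 G1=(1+0>=2)=0 G2=(0+0>=1)=0 G3=G3&G0=0&1=0 -> 1000
State from step 3 equals state from step 2 -> cycle length 1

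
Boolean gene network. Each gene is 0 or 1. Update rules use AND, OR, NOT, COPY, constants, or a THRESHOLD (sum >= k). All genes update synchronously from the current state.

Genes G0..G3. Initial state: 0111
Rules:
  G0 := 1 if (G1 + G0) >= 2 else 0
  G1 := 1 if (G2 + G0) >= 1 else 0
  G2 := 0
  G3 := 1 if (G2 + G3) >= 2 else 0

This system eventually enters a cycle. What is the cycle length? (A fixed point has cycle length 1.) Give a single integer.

Answer: 1

Derivation:
Step 0: 0111
Step 1: G0=(1+0>=2)=0 G1=(1+0>=1)=1 G2=0(const) G3=(1+1>=2)=1 -> 0101
Step 2: G0=(1+0>=2)=0 G1=(0+0>=1)=0 G2=0(const) G3=(0+1>=2)=0 -> 0000
Step 3: G0=(0+0>=2)=0 G1=(0+0>=1)=0 G2=0(const) G3=(0+0>=2)=0 -> 0000
State from step 3 equals state from step 2 -> cycle length 1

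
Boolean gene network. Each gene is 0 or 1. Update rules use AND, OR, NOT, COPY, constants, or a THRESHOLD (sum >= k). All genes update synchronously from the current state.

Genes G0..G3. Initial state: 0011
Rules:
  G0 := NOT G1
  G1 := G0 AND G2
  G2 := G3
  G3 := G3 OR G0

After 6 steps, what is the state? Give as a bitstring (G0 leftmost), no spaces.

Step 1: G0=NOT G1=NOT 0=1 G1=G0&G2=0&1=0 G2=G3=1 G3=G3|G0=1|0=1 -> 1011
Step 2: G0=NOT G1=NOT 0=1 G1=G0&G2=1&1=1 G2=G3=1 G3=G3|G0=1|1=1 -> 1111
Step 3: G0=NOT G1=NOT 1=0 G1=G0&G2=1&1=1 G2=G3=1 G3=G3|G0=1|1=1 -> 0111
Step 4: G0=NOT G1=NOT 1=0 G1=G0&G2=0&1=0 G2=G3=1 G3=G3|G0=1|0=1 -> 0011
Step 5: G0=NOT G1=NOT 0=1 G1=G0&G2=0&1=0 G2=G3=1 G3=G3|G0=1|0=1 -> 1011
Step 6: G0=NOT G1=NOT 0=1 G1=G0&G2=1&1=1 G2=G3=1 G3=G3|G0=1|1=1 -> 1111

1111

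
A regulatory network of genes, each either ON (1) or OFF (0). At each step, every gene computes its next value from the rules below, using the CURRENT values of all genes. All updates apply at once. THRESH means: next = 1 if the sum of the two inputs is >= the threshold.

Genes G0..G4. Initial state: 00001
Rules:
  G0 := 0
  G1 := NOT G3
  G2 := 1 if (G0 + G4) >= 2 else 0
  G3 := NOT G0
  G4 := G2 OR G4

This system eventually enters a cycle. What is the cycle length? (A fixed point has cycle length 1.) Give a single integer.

Answer: 1

Derivation:
Step 0: 00001
Step 1: G0=0(const) G1=NOT G3=NOT 0=1 G2=(0+1>=2)=0 G3=NOT G0=NOT 0=1 G4=G2|G4=0|1=1 -> 01011
Step 2: G0=0(const) G1=NOT G3=NOT 1=0 G2=(0+1>=2)=0 G3=NOT G0=NOT 0=1 G4=G2|G4=0|1=1 -> 00011
Step 3: G0=0(const) G1=NOT G3=NOT 1=0 G2=(0+1>=2)=0 G3=NOT G0=NOT 0=1 G4=G2|G4=0|1=1 -> 00011
State from step 3 equals state from step 2 -> cycle length 1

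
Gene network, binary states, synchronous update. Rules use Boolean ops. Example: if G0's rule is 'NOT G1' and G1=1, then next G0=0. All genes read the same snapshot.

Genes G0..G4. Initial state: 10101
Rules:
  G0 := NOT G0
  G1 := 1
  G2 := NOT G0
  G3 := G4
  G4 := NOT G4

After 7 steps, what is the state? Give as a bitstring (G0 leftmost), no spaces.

Step 1: G0=NOT G0=NOT 1=0 G1=1(const) G2=NOT G0=NOT 1=0 G3=G4=1 G4=NOT G4=NOT 1=0 -> 01010
Step 2: G0=NOT G0=NOT 0=1 G1=1(const) G2=NOT G0=NOT 0=1 G3=G4=0 G4=NOT G4=NOT 0=1 -> 11101
Step 3: G0=NOT G0=NOT 1=0 G1=1(const) G2=NOT G0=NOT 1=0 G3=G4=1 G4=NOT G4=NOT 1=0 -> 01010
Step 4: G0=NOT G0=NOT 0=1 G1=1(const) G2=NOT G0=NOT 0=1 G3=G4=0 G4=NOT G4=NOT 0=1 -> 11101
Step 5: G0=NOT G0=NOT 1=0 G1=1(const) G2=NOT G0=NOT 1=0 G3=G4=1 G4=NOT G4=NOT 1=0 -> 01010
Step 6: G0=NOT G0=NOT 0=1 G1=1(const) G2=NOT G0=NOT 0=1 G3=G4=0 G4=NOT G4=NOT 0=1 -> 11101
Step 7: G0=NOT G0=NOT 1=0 G1=1(const) G2=NOT G0=NOT 1=0 G3=G4=1 G4=NOT G4=NOT 1=0 -> 01010

01010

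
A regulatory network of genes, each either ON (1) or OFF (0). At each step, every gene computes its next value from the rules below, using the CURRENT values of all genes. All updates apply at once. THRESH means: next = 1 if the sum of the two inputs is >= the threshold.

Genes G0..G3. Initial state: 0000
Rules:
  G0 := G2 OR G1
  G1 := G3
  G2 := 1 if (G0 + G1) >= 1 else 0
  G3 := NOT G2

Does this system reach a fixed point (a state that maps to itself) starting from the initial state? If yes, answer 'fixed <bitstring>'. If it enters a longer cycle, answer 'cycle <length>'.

Step 0: 0000
Step 1: G0=G2|G1=0|0=0 G1=G3=0 G2=(0+0>=1)=0 G3=NOT G2=NOT 0=1 -> 0001
Step 2: G0=G2|G1=0|0=0 G1=G3=1 G2=(0+0>=1)=0 G3=NOT G2=NOT 0=1 -> 0101
Step 3: G0=G2|G1=0|1=1 G1=G3=1 G2=(0+1>=1)=1 G3=NOT G2=NOT 0=1 -> 1111
Step 4: G0=G2|G1=1|1=1 G1=G3=1 G2=(1+1>=1)=1 G3=NOT G2=NOT 1=0 -> 1110
Step 5: G0=G2|G1=1|1=1 G1=G3=0 G2=(1+1>=1)=1 G3=NOT G2=NOT 1=0 -> 1010
Step 6: G0=G2|G1=1|0=1 G1=G3=0 G2=(1+0>=1)=1 G3=NOT G2=NOT 1=0 -> 1010
Fixed point reached at step 5: 1010

Answer: fixed 1010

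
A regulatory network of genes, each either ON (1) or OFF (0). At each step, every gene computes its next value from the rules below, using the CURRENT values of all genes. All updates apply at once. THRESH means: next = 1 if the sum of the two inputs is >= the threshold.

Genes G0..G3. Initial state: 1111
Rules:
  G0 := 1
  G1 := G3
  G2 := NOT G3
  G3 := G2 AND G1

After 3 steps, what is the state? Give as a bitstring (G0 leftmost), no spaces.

Step 1: G0=1(const) G1=G3=1 G2=NOT G3=NOT 1=0 G3=G2&G1=1&1=1 -> 1101
Step 2: G0=1(const) G1=G3=1 G2=NOT G3=NOT 1=0 G3=G2&G1=0&1=0 -> 1100
Step 3: G0=1(const) G1=G3=0 G2=NOT G3=NOT 0=1 G3=G2&G1=0&1=0 -> 1010

1010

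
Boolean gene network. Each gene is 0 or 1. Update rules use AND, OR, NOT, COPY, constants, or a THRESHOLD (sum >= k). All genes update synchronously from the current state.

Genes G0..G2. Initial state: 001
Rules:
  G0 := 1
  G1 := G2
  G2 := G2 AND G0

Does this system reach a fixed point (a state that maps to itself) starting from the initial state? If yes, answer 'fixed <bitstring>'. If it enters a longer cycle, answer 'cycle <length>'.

Step 0: 001
Step 1: G0=1(const) G1=G2=1 G2=G2&G0=1&0=0 -> 110
Step 2: G0=1(const) G1=G2=0 G2=G2&G0=0&1=0 -> 100
Step 3: G0=1(const) G1=G2=0 G2=G2&G0=0&1=0 -> 100
Fixed point reached at step 2: 100

Answer: fixed 100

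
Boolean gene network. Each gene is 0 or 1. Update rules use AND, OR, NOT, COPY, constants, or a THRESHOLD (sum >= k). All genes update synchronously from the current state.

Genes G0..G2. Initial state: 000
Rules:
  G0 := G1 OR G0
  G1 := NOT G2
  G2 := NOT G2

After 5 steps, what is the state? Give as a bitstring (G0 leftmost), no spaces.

Step 1: G0=G1|G0=0|0=0 G1=NOT G2=NOT 0=1 G2=NOT G2=NOT 0=1 -> 011
Step 2: G0=G1|G0=1|0=1 G1=NOT G2=NOT 1=0 G2=NOT G2=NOT 1=0 -> 100
Step 3: G0=G1|G0=0|1=1 G1=NOT G2=NOT 0=1 G2=NOT G2=NOT 0=1 -> 111
Step 4: G0=G1|G0=1|1=1 G1=NOT G2=NOT 1=0 G2=NOT G2=NOT 1=0 -> 100
Step 5: G0=G1|G0=0|1=1 G1=NOT G2=NOT 0=1 G2=NOT G2=NOT 0=1 -> 111

111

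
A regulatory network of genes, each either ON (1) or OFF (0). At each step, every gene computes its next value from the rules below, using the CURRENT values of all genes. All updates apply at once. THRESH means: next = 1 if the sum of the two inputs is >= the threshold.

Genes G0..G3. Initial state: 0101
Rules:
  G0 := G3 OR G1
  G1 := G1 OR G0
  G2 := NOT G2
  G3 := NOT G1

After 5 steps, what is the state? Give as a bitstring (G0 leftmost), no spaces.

Step 1: G0=G3|G1=1|1=1 G1=G1|G0=1|0=1 G2=NOT G2=NOT 0=1 G3=NOT G1=NOT 1=0 -> 1110
Step 2: G0=G3|G1=0|1=1 G1=G1|G0=1|1=1 G2=NOT G2=NOT 1=0 G3=NOT G1=NOT 1=0 -> 1100
Step 3: G0=G3|G1=0|1=1 G1=G1|G0=1|1=1 G2=NOT G2=NOT 0=1 G3=NOT G1=NOT 1=0 -> 1110
Step 4: G0=G3|G1=0|1=1 G1=G1|G0=1|1=1 G2=NOT G2=NOT 1=0 G3=NOT G1=NOT 1=0 -> 1100
Step 5: G0=G3|G1=0|1=1 G1=G1|G0=1|1=1 G2=NOT G2=NOT 0=1 G3=NOT G1=NOT 1=0 -> 1110

1110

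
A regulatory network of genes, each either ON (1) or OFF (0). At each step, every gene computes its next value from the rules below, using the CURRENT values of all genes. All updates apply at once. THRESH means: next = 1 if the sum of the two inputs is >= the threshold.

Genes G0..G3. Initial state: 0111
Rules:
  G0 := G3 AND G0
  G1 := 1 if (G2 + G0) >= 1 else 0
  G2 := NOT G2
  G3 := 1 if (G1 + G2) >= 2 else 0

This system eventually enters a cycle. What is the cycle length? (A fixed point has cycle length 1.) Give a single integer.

Step 0: 0111
Step 1: G0=G3&G0=1&0=0 G1=(1+0>=1)=1 G2=NOT G2=NOT 1=0 G3=(1+1>=2)=1 -> 0101
Step 2: G0=G3&G0=1&0=0 G1=(0+0>=1)=0 G2=NOT G2=NOT 0=1 G3=(1+0>=2)=0 -> 0010
Step 3: G0=G3&G0=0&0=0 G1=(1+0>=1)=1 G2=NOT G2=NOT 1=0 G3=(0+1>=2)=0 -> 0100
Step 4: G0=G3&G0=0&0=0 G1=(0+0>=1)=0 G2=NOT G2=NOT 0=1 G3=(1+0>=2)=0 -> 0010
State from step 4 equals state from step 2 -> cycle length 2

Answer: 2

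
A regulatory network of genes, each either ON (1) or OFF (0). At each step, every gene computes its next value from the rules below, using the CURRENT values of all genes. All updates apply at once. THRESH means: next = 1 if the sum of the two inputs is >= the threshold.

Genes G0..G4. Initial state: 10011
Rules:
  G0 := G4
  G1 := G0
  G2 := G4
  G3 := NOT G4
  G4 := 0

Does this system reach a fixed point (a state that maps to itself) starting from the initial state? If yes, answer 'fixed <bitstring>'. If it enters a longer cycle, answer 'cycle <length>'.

Step 0: 10011
Step 1: G0=G4=1 G1=G0=1 G2=G4=1 G3=NOT G4=NOT 1=0 G4=0(const) -> 11100
Step 2: G0=G4=0 G1=G0=1 G2=G4=0 G3=NOT G4=NOT 0=1 G4=0(const) -> 01010
Step 3: G0=G4=0 G1=G0=0 G2=G4=0 G3=NOT G4=NOT 0=1 G4=0(const) -> 00010
Step 4: G0=G4=0 G1=G0=0 G2=G4=0 G3=NOT G4=NOT 0=1 G4=0(const) -> 00010
Fixed point reached at step 3: 00010

Answer: fixed 00010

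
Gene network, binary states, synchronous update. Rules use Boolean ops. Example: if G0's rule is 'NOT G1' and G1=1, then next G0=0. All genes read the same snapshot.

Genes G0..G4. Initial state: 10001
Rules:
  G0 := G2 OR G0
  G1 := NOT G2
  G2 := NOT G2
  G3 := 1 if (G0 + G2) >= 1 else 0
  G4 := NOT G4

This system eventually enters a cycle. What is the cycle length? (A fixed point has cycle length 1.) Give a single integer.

Answer: 2

Derivation:
Step 0: 10001
Step 1: G0=G2|G0=0|1=1 G1=NOT G2=NOT 0=1 G2=NOT G2=NOT 0=1 G3=(1+0>=1)=1 G4=NOT G4=NOT 1=0 -> 11110
Step 2: G0=G2|G0=1|1=1 G1=NOT G2=NOT 1=0 G2=NOT G2=NOT 1=0 G3=(1+1>=1)=1 G4=NOT G4=NOT 0=1 -> 10011
Step 3: G0=G2|G0=0|1=1 G1=NOT G2=NOT 0=1 G2=NOT G2=NOT 0=1 G3=(1+0>=1)=1 G4=NOT G4=NOT 1=0 -> 11110
State from step 3 equals state from step 1 -> cycle length 2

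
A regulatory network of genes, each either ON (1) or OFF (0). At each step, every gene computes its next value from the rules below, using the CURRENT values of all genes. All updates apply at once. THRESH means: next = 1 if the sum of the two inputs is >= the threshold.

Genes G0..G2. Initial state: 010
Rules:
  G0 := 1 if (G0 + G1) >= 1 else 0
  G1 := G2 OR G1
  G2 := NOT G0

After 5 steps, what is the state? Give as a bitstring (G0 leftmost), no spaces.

Step 1: G0=(0+1>=1)=1 G1=G2|G1=0|1=1 G2=NOT G0=NOT 0=1 -> 111
Step 2: G0=(1+1>=1)=1 G1=G2|G1=1|1=1 G2=NOT G0=NOT 1=0 -> 110
Step 3: G0=(1+1>=1)=1 G1=G2|G1=0|1=1 G2=NOT G0=NOT 1=0 -> 110
Step 4: G0=(1+1>=1)=1 G1=G2|G1=0|1=1 G2=NOT G0=NOT 1=0 -> 110
Step 5: G0=(1+1>=1)=1 G1=G2|G1=0|1=1 G2=NOT G0=NOT 1=0 -> 110

110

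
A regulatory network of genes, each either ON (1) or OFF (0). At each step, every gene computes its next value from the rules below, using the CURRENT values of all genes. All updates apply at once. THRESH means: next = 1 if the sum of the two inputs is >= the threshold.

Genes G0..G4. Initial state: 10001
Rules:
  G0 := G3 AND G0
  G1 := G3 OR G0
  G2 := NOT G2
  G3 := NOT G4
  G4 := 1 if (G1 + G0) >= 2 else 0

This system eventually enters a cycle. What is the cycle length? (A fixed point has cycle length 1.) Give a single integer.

Answer: 2

Derivation:
Step 0: 10001
Step 1: G0=G3&G0=0&1=0 G1=G3|G0=0|1=1 G2=NOT G2=NOT 0=1 G3=NOT G4=NOT 1=0 G4=(0+1>=2)=0 -> 01100
Step 2: G0=G3&G0=0&0=0 G1=G3|G0=0|0=0 G2=NOT G2=NOT 1=0 G3=NOT G4=NOT 0=1 G4=(1+0>=2)=0 -> 00010
Step 3: G0=G3&G0=1&0=0 G1=G3|G0=1|0=1 G2=NOT G2=NOT 0=1 G3=NOT G4=NOT 0=1 G4=(0+0>=2)=0 -> 01110
Step 4: G0=G3&G0=1&0=0 G1=G3|G0=1|0=1 G2=NOT G2=NOT 1=0 G3=NOT G4=NOT 0=1 G4=(1+0>=2)=0 -> 01010
Step 5: G0=G3&G0=1&0=0 G1=G3|G0=1|0=1 G2=NOT G2=NOT 0=1 G3=NOT G4=NOT 0=1 G4=(1+0>=2)=0 -> 01110
State from step 5 equals state from step 3 -> cycle length 2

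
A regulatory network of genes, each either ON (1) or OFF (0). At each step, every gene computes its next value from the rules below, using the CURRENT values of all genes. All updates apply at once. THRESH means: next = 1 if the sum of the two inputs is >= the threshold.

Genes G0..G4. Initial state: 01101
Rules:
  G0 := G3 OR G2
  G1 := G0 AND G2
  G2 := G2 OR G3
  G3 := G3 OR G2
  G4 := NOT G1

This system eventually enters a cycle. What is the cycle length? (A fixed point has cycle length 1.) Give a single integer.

Step 0: 01101
Step 1: G0=G3|G2=0|1=1 G1=G0&G2=0&1=0 G2=G2|G3=1|0=1 G3=G3|G2=0|1=1 G4=NOT G1=NOT 1=0 -> 10110
Step 2: G0=G3|G2=1|1=1 G1=G0&G2=1&1=1 G2=G2|G3=1|1=1 G3=G3|G2=1|1=1 G4=NOT G1=NOT 0=1 -> 11111
Step 3: G0=G3|G2=1|1=1 G1=G0&G2=1&1=1 G2=G2|G3=1|1=1 G3=G3|G2=1|1=1 G4=NOT G1=NOT 1=0 -> 11110
Step 4: G0=G3|G2=1|1=1 G1=G0&G2=1&1=1 G2=G2|G3=1|1=1 G3=G3|G2=1|1=1 G4=NOT G1=NOT 1=0 -> 11110
State from step 4 equals state from step 3 -> cycle length 1

Answer: 1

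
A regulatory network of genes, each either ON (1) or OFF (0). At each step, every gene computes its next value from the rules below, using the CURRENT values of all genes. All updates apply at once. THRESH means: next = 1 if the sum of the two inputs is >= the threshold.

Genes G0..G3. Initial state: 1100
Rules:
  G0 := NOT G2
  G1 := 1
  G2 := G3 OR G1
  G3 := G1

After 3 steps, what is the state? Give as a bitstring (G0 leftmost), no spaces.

Step 1: G0=NOT G2=NOT 0=1 G1=1(const) G2=G3|G1=0|1=1 G3=G1=1 -> 1111
Step 2: G0=NOT G2=NOT 1=0 G1=1(const) G2=G3|G1=1|1=1 G3=G1=1 -> 0111
Step 3: G0=NOT G2=NOT 1=0 G1=1(const) G2=G3|G1=1|1=1 G3=G1=1 -> 0111

0111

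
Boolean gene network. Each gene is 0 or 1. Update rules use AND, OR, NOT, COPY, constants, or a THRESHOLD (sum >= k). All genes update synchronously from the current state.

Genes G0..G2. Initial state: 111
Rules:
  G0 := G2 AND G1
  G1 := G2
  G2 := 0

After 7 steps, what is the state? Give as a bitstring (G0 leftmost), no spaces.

Step 1: G0=G2&G1=1&1=1 G1=G2=1 G2=0(const) -> 110
Step 2: G0=G2&G1=0&1=0 G1=G2=0 G2=0(const) -> 000
Step 3: G0=G2&G1=0&0=0 G1=G2=0 G2=0(const) -> 000
Step 4: G0=G2&G1=0&0=0 G1=G2=0 G2=0(const) -> 000
Step 5: G0=G2&G1=0&0=0 G1=G2=0 G2=0(const) -> 000
Step 6: G0=G2&G1=0&0=0 G1=G2=0 G2=0(const) -> 000
Step 7: G0=G2&G1=0&0=0 G1=G2=0 G2=0(const) -> 000

000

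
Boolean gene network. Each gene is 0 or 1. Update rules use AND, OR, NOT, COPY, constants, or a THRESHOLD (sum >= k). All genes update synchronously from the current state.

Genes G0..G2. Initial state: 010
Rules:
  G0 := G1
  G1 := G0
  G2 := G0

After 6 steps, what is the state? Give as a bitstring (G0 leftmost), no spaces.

Step 1: G0=G1=1 G1=G0=0 G2=G0=0 -> 100
Step 2: G0=G1=0 G1=G0=1 G2=G0=1 -> 011
Step 3: G0=G1=1 G1=G0=0 G2=G0=0 -> 100
Step 4: G0=G1=0 G1=G0=1 G2=G0=1 -> 011
Step 5: G0=G1=1 G1=G0=0 G2=G0=0 -> 100
Step 6: G0=G1=0 G1=G0=1 G2=G0=1 -> 011

011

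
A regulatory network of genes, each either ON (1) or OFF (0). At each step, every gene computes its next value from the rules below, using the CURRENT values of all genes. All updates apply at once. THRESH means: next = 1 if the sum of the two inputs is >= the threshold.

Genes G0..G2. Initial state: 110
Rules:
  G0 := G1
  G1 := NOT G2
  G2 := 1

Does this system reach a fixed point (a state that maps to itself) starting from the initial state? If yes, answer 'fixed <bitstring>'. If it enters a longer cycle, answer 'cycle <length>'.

Step 0: 110
Step 1: G0=G1=1 G1=NOT G2=NOT 0=1 G2=1(const) -> 111
Step 2: G0=G1=1 G1=NOT G2=NOT 1=0 G2=1(const) -> 101
Step 3: G0=G1=0 G1=NOT G2=NOT 1=0 G2=1(const) -> 001
Step 4: G0=G1=0 G1=NOT G2=NOT 1=0 G2=1(const) -> 001
Fixed point reached at step 3: 001

Answer: fixed 001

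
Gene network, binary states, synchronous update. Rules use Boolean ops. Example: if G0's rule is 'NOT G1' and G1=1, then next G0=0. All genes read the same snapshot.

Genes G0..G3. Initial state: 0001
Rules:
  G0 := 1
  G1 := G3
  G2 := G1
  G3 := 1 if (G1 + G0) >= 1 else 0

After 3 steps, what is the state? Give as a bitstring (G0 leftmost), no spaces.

Step 1: G0=1(const) G1=G3=1 G2=G1=0 G3=(0+0>=1)=0 -> 1100
Step 2: G0=1(const) G1=G3=0 G2=G1=1 G3=(1+1>=1)=1 -> 1011
Step 3: G0=1(const) G1=G3=1 G2=G1=0 G3=(0+1>=1)=1 -> 1101

1101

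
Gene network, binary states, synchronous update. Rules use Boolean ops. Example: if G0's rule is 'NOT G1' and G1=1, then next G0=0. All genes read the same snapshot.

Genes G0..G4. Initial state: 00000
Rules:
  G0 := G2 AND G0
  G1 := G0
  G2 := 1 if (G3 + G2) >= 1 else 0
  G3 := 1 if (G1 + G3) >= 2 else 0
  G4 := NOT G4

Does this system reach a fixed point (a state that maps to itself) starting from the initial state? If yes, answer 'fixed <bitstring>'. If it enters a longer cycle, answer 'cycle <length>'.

Answer: cycle 2

Derivation:
Step 0: 00000
Step 1: G0=G2&G0=0&0=0 G1=G0=0 G2=(0+0>=1)=0 G3=(0+0>=2)=0 G4=NOT G4=NOT 0=1 -> 00001
Step 2: G0=G2&G0=0&0=0 G1=G0=0 G2=(0+0>=1)=0 G3=(0+0>=2)=0 G4=NOT G4=NOT 1=0 -> 00000
Cycle of length 2 starting at step 0 -> no fixed point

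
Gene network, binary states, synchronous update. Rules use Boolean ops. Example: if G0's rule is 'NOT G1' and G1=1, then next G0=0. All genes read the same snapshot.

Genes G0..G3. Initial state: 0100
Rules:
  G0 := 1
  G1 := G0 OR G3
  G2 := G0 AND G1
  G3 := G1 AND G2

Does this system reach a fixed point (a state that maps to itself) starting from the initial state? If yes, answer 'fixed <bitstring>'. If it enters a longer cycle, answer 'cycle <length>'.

Answer: fixed 1111

Derivation:
Step 0: 0100
Step 1: G0=1(const) G1=G0|G3=0|0=0 G2=G0&G1=0&1=0 G3=G1&G2=1&0=0 -> 1000
Step 2: G0=1(const) G1=G0|G3=1|0=1 G2=G0&G1=1&0=0 G3=G1&G2=0&0=0 -> 1100
Step 3: G0=1(const) G1=G0|G3=1|0=1 G2=G0&G1=1&1=1 G3=G1&G2=1&0=0 -> 1110
Step 4: G0=1(const) G1=G0|G3=1|0=1 G2=G0&G1=1&1=1 G3=G1&G2=1&1=1 -> 1111
Step 5: G0=1(const) G1=G0|G3=1|1=1 G2=G0&G1=1&1=1 G3=G1&G2=1&1=1 -> 1111
Fixed point reached at step 4: 1111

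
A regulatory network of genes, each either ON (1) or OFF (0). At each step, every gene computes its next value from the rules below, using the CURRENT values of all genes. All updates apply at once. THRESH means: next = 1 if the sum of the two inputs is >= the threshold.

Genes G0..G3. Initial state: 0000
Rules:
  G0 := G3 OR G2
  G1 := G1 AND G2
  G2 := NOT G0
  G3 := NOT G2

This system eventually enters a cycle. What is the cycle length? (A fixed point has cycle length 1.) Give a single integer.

Step 0: 0000
Step 1: G0=G3|G2=0|0=0 G1=G1&G2=0&0=0 G2=NOT G0=NOT 0=1 G3=NOT G2=NOT 0=1 -> 0011
Step 2: G0=G3|G2=1|1=1 G1=G1&G2=0&1=0 G2=NOT G0=NOT 0=1 G3=NOT G2=NOT 1=0 -> 1010
Step 3: G0=G3|G2=0|1=1 G1=G1&G2=0&1=0 G2=NOT G0=NOT 1=0 G3=NOT G2=NOT 1=0 -> 1000
Step 4: G0=G3|G2=0|0=0 G1=G1&G2=0&0=0 G2=NOT G0=NOT 1=0 G3=NOT G2=NOT 0=1 -> 0001
Step 5: G0=G3|G2=1|0=1 G1=G1&G2=0&0=0 G2=NOT G0=NOT 0=1 G3=NOT G2=NOT 0=1 -> 1011
Step 6: G0=G3|G2=1|1=1 G1=G1&G2=0&1=0 G2=NOT G0=NOT 1=0 G3=NOT G2=NOT 1=0 -> 1000
State from step 6 equals state from step 3 -> cycle length 3

Answer: 3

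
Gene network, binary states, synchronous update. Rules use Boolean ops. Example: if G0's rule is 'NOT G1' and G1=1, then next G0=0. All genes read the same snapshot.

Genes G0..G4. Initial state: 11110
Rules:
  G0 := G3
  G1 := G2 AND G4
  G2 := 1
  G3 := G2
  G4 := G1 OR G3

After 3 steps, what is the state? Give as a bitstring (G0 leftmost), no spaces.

Step 1: G0=G3=1 G1=G2&G4=1&0=0 G2=1(const) G3=G2=1 G4=G1|G3=1|1=1 -> 10111
Step 2: G0=G3=1 G1=G2&G4=1&1=1 G2=1(const) G3=G2=1 G4=G1|G3=0|1=1 -> 11111
Step 3: G0=G3=1 G1=G2&G4=1&1=1 G2=1(const) G3=G2=1 G4=G1|G3=1|1=1 -> 11111

11111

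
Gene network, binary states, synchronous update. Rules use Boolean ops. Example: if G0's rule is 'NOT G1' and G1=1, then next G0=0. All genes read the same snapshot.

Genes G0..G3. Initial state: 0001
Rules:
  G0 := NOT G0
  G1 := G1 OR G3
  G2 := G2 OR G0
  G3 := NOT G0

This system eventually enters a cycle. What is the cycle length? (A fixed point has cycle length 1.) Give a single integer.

Step 0: 0001
Step 1: G0=NOT G0=NOT 0=1 G1=G1|G3=0|1=1 G2=G2|G0=0|0=0 G3=NOT G0=NOT 0=1 -> 1101
Step 2: G0=NOT G0=NOT 1=0 G1=G1|G3=1|1=1 G2=G2|G0=0|1=1 G3=NOT G0=NOT 1=0 -> 0110
Step 3: G0=NOT G0=NOT 0=1 G1=G1|G3=1|0=1 G2=G2|G0=1|0=1 G3=NOT G0=NOT 0=1 -> 1111
Step 4: G0=NOT G0=NOT 1=0 G1=G1|G3=1|1=1 G2=G2|G0=1|1=1 G3=NOT G0=NOT 1=0 -> 0110
State from step 4 equals state from step 2 -> cycle length 2

Answer: 2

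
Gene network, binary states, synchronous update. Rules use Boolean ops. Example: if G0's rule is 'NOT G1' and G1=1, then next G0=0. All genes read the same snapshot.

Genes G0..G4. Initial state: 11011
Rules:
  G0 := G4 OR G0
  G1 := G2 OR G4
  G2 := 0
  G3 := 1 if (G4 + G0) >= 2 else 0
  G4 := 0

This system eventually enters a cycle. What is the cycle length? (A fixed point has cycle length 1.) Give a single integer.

Step 0: 11011
Step 1: G0=G4|G0=1|1=1 G1=G2|G4=0|1=1 G2=0(const) G3=(1+1>=2)=1 G4=0(const) -> 11010
Step 2: G0=G4|G0=0|1=1 G1=G2|G4=0|0=0 G2=0(const) G3=(0+1>=2)=0 G4=0(const) -> 10000
Step 3: G0=G4|G0=0|1=1 G1=G2|G4=0|0=0 G2=0(const) G3=(0+1>=2)=0 G4=0(const) -> 10000
State from step 3 equals state from step 2 -> cycle length 1

Answer: 1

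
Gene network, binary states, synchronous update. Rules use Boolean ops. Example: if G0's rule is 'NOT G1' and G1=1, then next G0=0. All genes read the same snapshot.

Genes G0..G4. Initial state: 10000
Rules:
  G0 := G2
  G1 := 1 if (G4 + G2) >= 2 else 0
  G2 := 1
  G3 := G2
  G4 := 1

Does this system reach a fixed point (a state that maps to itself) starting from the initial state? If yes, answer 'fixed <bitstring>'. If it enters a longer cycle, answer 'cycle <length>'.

Answer: fixed 11111

Derivation:
Step 0: 10000
Step 1: G0=G2=0 G1=(0+0>=2)=0 G2=1(const) G3=G2=0 G4=1(const) -> 00101
Step 2: G0=G2=1 G1=(1+1>=2)=1 G2=1(const) G3=G2=1 G4=1(const) -> 11111
Step 3: G0=G2=1 G1=(1+1>=2)=1 G2=1(const) G3=G2=1 G4=1(const) -> 11111
Fixed point reached at step 2: 11111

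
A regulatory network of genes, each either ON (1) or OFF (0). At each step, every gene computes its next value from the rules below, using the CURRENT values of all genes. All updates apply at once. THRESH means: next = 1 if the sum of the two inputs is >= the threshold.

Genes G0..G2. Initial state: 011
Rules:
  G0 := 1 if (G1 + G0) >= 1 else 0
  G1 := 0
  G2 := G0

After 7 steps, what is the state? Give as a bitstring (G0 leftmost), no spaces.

Step 1: G0=(1+0>=1)=1 G1=0(const) G2=G0=0 -> 100
Step 2: G0=(0+1>=1)=1 G1=0(const) G2=G0=1 -> 101
Step 3: G0=(0+1>=1)=1 G1=0(const) G2=G0=1 -> 101
Step 4: G0=(0+1>=1)=1 G1=0(const) G2=G0=1 -> 101
Step 5: G0=(0+1>=1)=1 G1=0(const) G2=G0=1 -> 101
Step 6: G0=(0+1>=1)=1 G1=0(const) G2=G0=1 -> 101
Step 7: G0=(0+1>=1)=1 G1=0(const) G2=G0=1 -> 101

101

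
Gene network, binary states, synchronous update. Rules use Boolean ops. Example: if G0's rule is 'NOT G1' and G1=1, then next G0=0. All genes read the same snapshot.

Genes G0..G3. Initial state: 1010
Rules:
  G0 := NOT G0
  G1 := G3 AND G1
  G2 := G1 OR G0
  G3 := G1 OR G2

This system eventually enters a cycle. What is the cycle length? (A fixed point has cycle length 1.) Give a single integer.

Answer: 2

Derivation:
Step 0: 1010
Step 1: G0=NOT G0=NOT 1=0 G1=G3&G1=0&0=0 G2=G1|G0=0|1=1 G3=G1|G2=0|1=1 -> 0011
Step 2: G0=NOT G0=NOT 0=1 G1=G3&G1=1&0=0 G2=G1|G0=0|0=0 G3=G1|G2=0|1=1 -> 1001
Step 3: G0=NOT G0=NOT 1=0 G1=G3&G1=1&0=0 G2=G1|G0=0|1=1 G3=G1|G2=0|0=0 -> 0010
Step 4: G0=NOT G0=NOT 0=1 G1=G3&G1=0&0=0 G2=G1|G0=0|0=0 G3=G1|G2=0|1=1 -> 1001
State from step 4 equals state from step 2 -> cycle length 2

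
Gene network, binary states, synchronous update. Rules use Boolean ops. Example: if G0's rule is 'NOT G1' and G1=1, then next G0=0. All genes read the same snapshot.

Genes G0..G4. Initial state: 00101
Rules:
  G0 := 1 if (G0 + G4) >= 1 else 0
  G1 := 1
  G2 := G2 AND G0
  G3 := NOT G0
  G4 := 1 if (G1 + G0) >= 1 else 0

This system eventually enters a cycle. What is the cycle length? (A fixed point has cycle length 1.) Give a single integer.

Answer: 1

Derivation:
Step 0: 00101
Step 1: G0=(0+1>=1)=1 G1=1(const) G2=G2&G0=1&0=0 G3=NOT G0=NOT 0=1 G4=(0+0>=1)=0 -> 11010
Step 2: G0=(1+0>=1)=1 G1=1(const) G2=G2&G0=0&1=0 G3=NOT G0=NOT 1=0 G4=(1+1>=1)=1 -> 11001
Step 3: G0=(1+1>=1)=1 G1=1(const) G2=G2&G0=0&1=0 G3=NOT G0=NOT 1=0 G4=(1+1>=1)=1 -> 11001
State from step 3 equals state from step 2 -> cycle length 1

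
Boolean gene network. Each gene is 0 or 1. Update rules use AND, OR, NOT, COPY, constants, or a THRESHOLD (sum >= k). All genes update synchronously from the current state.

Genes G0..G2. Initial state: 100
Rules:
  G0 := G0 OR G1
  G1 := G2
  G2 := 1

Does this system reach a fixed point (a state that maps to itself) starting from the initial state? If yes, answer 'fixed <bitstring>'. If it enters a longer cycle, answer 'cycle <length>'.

Answer: fixed 111

Derivation:
Step 0: 100
Step 1: G0=G0|G1=1|0=1 G1=G2=0 G2=1(const) -> 101
Step 2: G0=G0|G1=1|0=1 G1=G2=1 G2=1(const) -> 111
Step 3: G0=G0|G1=1|1=1 G1=G2=1 G2=1(const) -> 111
Fixed point reached at step 2: 111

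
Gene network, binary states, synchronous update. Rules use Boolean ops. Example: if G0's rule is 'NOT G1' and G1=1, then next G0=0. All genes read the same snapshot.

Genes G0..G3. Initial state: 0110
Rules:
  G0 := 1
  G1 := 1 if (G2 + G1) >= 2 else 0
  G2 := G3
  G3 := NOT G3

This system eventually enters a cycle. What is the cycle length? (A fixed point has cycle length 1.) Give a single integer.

Answer: 2

Derivation:
Step 0: 0110
Step 1: G0=1(const) G1=(1+1>=2)=1 G2=G3=0 G3=NOT G3=NOT 0=1 -> 1101
Step 2: G0=1(const) G1=(0+1>=2)=0 G2=G3=1 G3=NOT G3=NOT 1=0 -> 1010
Step 3: G0=1(const) G1=(1+0>=2)=0 G2=G3=0 G3=NOT G3=NOT 0=1 -> 1001
Step 4: G0=1(const) G1=(0+0>=2)=0 G2=G3=1 G3=NOT G3=NOT 1=0 -> 1010
State from step 4 equals state from step 2 -> cycle length 2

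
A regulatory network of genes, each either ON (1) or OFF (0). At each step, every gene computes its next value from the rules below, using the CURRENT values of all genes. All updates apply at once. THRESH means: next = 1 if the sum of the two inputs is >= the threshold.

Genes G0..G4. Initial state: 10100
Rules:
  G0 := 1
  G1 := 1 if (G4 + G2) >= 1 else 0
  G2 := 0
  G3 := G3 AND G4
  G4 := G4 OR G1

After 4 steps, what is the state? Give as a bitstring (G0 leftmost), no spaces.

Step 1: G0=1(const) G1=(0+1>=1)=1 G2=0(const) G3=G3&G4=0&0=0 G4=G4|G1=0|0=0 -> 11000
Step 2: G0=1(const) G1=(0+0>=1)=0 G2=0(const) G3=G3&G4=0&0=0 G4=G4|G1=0|1=1 -> 10001
Step 3: G0=1(const) G1=(1+0>=1)=1 G2=0(const) G3=G3&G4=0&1=0 G4=G4|G1=1|0=1 -> 11001
Step 4: G0=1(const) G1=(1+0>=1)=1 G2=0(const) G3=G3&G4=0&1=0 G4=G4|G1=1|1=1 -> 11001

11001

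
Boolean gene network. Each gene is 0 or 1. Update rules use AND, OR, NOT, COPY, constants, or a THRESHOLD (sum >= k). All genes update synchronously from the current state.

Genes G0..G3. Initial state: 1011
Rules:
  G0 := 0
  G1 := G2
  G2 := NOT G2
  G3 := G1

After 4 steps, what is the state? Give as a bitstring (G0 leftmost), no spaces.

Step 1: G0=0(const) G1=G2=1 G2=NOT G2=NOT 1=0 G3=G1=0 -> 0100
Step 2: G0=0(const) G1=G2=0 G2=NOT G2=NOT 0=1 G3=G1=1 -> 0011
Step 3: G0=0(const) G1=G2=1 G2=NOT G2=NOT 1=0 G3=G1=0 -> 0100
Step 4: G0=0(const) G1=G2=0 G2=NOT G2=NOT 0=1 G3=G1=1 -> 0011

0011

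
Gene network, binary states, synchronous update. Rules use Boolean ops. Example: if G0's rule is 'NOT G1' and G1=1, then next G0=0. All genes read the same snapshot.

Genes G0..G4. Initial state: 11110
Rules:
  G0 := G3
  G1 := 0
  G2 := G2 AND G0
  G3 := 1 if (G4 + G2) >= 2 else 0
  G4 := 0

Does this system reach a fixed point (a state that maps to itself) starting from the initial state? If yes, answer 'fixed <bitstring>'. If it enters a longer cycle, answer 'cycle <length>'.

Answer: fixed 00000

Derivation:
Step 0: 11110
Step 1: G0=G3=1 G1=0(const) G2=G2&G0=1&1=1 G3=(0+1>=2)=0 G4=0(const) -> 10100
Step 2: G0=G3=0 G1=0(const) G2=G2&G0=1&1=1 G3=(0+1>=2)=0 G4=0(const) -> 00100
Step 3: G0=G3=0 G1=0(const) G2=G2&G0=1&0=0 G3=(0+1>=2)=0 G4=0(const) -> 00000
Step 4: G0=G3=0 G1=0(const) G2=G2&G0=0&0=0 G3=(0+0>=2)=0 G4=0(const) -> 00000
Fixed point reached at step 3: 00000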